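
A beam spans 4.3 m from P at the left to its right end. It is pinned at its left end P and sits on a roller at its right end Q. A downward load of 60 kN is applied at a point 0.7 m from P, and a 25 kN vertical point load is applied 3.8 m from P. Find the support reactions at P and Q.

P_x = 0, P_y = 53.14 kN, Q_y = 31.86 kN

Moments about P: Q_y·4.3 − 60·0.7 − 25·3.8 = 0 → Q_y = 137/4.3 = 31.8605 ≈ 31.86 kN.
ΣF_y = 0: P_y + 31.8605 − 60 − 25 = 0 → P_y = 53.14 kN.
ΣF_x = 0: no horizontal applied forces, so P_x = 0.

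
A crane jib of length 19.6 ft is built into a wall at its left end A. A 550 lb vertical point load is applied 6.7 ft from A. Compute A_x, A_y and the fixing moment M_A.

ΣF_x = 0: A_x = 0.
ΣF_y = 0: A_y − 550 = 0 → A_y = 550.0 lb.
ΣM about A: M_A − 550·6.7 = 0 → M_A = 3685 lb·ft.

A_x = 0, A_y = 550.0 lb, M_A = 3685 lb·ft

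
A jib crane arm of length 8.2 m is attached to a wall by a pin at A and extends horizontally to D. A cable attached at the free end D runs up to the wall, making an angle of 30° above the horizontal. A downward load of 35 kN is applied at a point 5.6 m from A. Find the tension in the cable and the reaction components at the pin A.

ΣM about A: T·sin30°·8.2 − 35·5.6 = 0 → T = 196/(8.2·0.5) = 47.8049 ≈ 47.80 kN.
ΣF_x = 0: A_x − T·cos30° = 0 → A_x = 47.8049 × 0.866025 = 41.40 kN.
ΣF_y = 0: A_y + T·sin30° − 35 = 0 → A_y = 35 − 47.8049 × 0.5 = 11.10 kN.

T = 47.80 kN, A_x = 41.40 kN, A_y = 11.10 kN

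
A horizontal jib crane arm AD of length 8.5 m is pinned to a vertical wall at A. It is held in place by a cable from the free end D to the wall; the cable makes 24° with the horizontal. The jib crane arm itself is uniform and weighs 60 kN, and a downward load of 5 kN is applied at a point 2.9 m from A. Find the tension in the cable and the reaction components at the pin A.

T = 77.95 kN, A_x = 71.21 kN, A_y = 33.29 kN

ΣM about A: T·sin24°·8.5 − 60·4.25 − 5·2.9 = 0 → T = 269.5/(8.5·0.406737) = 77.9518 ≈ 77.95 kN.
ΣF_x = 0: A_x − T·cos24° = 0 → A_x = 77.9518 × 0.913545 = 71.21 kN.
ΣF_y = 0: A_y + T·sin24° − 60 − 5 = 0 → A_y = 65 − 77.9518 × 0.406737 = 33.29 kN.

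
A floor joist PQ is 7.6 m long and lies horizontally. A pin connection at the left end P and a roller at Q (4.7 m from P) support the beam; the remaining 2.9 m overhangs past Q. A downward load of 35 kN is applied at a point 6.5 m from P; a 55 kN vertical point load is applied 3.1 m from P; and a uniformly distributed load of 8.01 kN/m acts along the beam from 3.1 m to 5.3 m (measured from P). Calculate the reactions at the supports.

Resultant of the distributed load: 8.01 × 2.2 = 17.622 kN at 4.2 m from P.
Taking moments about P: Q_y·4.7 − 35·6.5 − 55·3.1 − (8.01·2.2)·4.2 = 0 → Q_y = 472.0124/4.7 = 100.428 ≈ 100.4 kN.
ΣF_y = 0: P_y + 100.428 − 35 − 55 − 8.01·2.2 = 0 → P_y = 7.194 kN.
ΣF_x = 0: no horizontal applied forces, so P_x = 0.

P_x = 0, P_y = 7.194 kN, Q_y = 100.4 kN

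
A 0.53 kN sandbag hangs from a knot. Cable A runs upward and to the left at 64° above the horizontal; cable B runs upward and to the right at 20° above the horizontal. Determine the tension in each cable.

T_A = 0.5008 kN, T_B = 0.2336 kN

ΣF_x = 0: −T_A·cos64° + T_B·cos20° = 0 → T_B = 0.466505·T_A.
ΣF_y = 0: T_A·sin64° + T_B·sin20° = 0.53.
Substitute: T_A·(0.898794 + 0.466505·0.34202) = 0.53 → T_A = 0.50078 ≈ 0.5008 kN.
Then T_B = 0.466505 × 0.50078 = 0.2336 kN.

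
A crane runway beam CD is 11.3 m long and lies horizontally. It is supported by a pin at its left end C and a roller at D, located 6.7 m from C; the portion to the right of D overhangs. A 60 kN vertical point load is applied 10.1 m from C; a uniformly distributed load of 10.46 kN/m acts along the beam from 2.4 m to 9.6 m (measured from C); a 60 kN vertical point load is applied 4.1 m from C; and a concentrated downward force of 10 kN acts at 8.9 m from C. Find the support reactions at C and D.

C_x = 0, C_y = -2.579 kN, D_y = 207.9 kN

Resultant of the distributed load: 10.46 × 7.2 = 75.312 kN at 6 m from C.
Taking moments about C: D_y·6.7 − 60·10.1 − (10.46·7.2)·6 − 60·4.1 − 10·8.9 = 0 → D_y = 1392.872/6.7 = 207.891 ≈ 207.9 kN.
ΣF_y = 0: C_y + 207.891 − 60 − 10.46·7.2 − 60 − 10 = 0 → C_y = -2.579 kN.
ΣF_x = 0: no horizontal applied forces, so C_x = 0.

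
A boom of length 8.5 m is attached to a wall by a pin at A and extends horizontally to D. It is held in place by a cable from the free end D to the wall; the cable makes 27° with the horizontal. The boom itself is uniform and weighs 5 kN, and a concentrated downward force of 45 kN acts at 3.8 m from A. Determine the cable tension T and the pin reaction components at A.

ΣM about A: T·sin27°·8.5 − 5·4.25 − 45·3.8 = 0 → T = 192.25/(8.5·0.45399) = 49.8197 ≈ 49.82 kN.
ΣF_x = 0: A_x − T·cos27° = 0 → A_x = 49.8197 × 0.891007 = 44.39 kN.
ΣF_y = 0: A_y + T·sin27° − 5 − 45 = 0 → A_y = 50 − 49.8197 × 0.45399 = 27.38 kN.

T = 49.82 kN, A_x = 44.39 kN, A_y = 27.38 kN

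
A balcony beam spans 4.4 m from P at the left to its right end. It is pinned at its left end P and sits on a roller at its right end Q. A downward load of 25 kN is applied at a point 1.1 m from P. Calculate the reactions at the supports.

P_x = 0, P_y = 18.75 kN, Q_y = 6.250 kN

Taking moments about P: Q_y·4.4 − 25·1.1 = 0 → Q_y = 27.5/4.4 = 6.250 kN.
ΣF_y = 0: P_y + 6.25 − 25 = 0 → P_y = 18.75 kN.
ΣF_x = 0: no horizontal applied forces, so P_x = 0.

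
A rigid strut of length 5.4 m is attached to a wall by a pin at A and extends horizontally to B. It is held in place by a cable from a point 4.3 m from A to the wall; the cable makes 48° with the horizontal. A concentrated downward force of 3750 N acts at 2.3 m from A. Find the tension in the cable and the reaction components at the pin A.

ΣM about A: T·sin48°·4.3 − 3750·2.3 = 0 → T = 8625/(4.3·0.743145) = 2699.09 ≈ 2699 N.
ΣF_x = 0: A_x − T·cos48° = 0 → A_x = 2699.09 × 0.669131 = 1806 N.
ΣF_y = 0: A_y + T·sin48° − 3750 = 0 → A_y = 3750 − 2699.09 × 0.743145 = 1744 N.

T = 2699 N, A_x = 1806 N, A_y = 1744 N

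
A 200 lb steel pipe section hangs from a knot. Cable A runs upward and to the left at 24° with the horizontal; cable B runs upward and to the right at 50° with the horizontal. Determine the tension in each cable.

T_A = 133.7 lb, T_B = 190.1 lb

ΣF_x = 0: −T_A·cos24° + T_B·cos50° = 0 → T_B = 1.42122·T_A.
ΣF_y = 0: T_A·sin24° + T_B·sin50° = 200.
Substitute: T_A·(0.406737 + 1.42122·0.766044) = 200 → T_A = 133.739 ≈ 133.7 lb.
Then T_B = 1.42122 × 133.739 = 190.1 lb.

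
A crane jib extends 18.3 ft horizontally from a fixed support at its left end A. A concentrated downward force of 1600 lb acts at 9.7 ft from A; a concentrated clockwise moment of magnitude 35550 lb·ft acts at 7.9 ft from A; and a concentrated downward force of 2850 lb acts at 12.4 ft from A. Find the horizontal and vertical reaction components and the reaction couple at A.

A_x = 0, A_y = 4450 lb, M_A = 86410 lb·ft

ΣF_x = 0: A_x = 0.
ΣF_y = 0: A_y − 1600 − 2850 = 0 → A_y = 4450 lb.
ΣM about A: M_A − 1600·9.7 − 35550 − 2850·12.4 = 0 → M_A = 86410 lb·ft.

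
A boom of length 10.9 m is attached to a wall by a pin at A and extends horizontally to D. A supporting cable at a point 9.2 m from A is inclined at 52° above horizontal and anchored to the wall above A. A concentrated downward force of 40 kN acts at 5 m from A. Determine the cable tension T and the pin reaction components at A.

ΣM about A: T·sin52°·9.2 − 40·5 = 0 → T = 200/(9.2·0.788011) = 27.5873 ≈ 27.59 kN.
ΣF_x = 0: A_x − T·cos52° = 0 → A_x = 27.5873 × 0.615661 = 16.98 kN.
ΣF_y = 0: A_y + T·sin52° − 40 = 0 → A_y = 40 − 27.5873 × 0.788011 = 18.26 kN.

T = 27.59 kN, A_x = 16.98 kN, A_y = 18.26 kN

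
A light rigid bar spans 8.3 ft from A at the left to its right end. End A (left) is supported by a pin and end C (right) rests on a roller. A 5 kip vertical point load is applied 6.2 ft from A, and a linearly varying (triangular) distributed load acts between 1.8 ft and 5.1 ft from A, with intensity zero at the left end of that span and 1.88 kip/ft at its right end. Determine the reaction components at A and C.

A_x = 0, A_y = 2.872 kip, C_y = 5.230 kip

Resultant of the triangular load: ½ × 1.88 × 3.3 = 3.102 kip, acting at 4 ft from A (one-third of the span from the peak).
Taking moments about A: C_y·8.3 − 5·6.2 − (½·1.88·3.3)·4 = 0 → C_y = 43.408/8.3 = 5.22988 ≈ 5.230 kip.
ΣF_y = 0: A_y + 5.22988 − 5 − ½·1.88·3.3 = 0 → A_y = 2.872 kip.
ΣF_x = 0: no horizontal applied forces, so A_x = 0.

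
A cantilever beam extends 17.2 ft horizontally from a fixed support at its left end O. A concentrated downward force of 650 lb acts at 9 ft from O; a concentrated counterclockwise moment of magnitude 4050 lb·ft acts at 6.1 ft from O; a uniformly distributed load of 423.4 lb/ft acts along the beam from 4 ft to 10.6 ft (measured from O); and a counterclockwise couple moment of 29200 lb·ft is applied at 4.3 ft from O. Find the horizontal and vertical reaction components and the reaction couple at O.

O_x = 0, O_y = 3444 lb, M_O = -7001 lb·ft

Resultant of the distributed load: 423.4 × 6.6 = 2794.44 lb at 7.3 ft from O.
ΣF_x = 0: O_x = 0.
ΣF_y = 0: O_y − 650 − 423.4·6.6 = 0 → O_y = 3444 lb.
ΣM about O: M_O − 650·9 + 4050 − (423.4·6.6)·7.3 + 29200 = 0 → M_O = -7001 lb·ft.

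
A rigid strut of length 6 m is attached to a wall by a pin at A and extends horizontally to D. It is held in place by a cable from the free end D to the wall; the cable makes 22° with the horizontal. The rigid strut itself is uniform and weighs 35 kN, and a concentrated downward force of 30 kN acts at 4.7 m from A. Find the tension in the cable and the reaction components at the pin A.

ΣM about A: T·sin22°·6 − 35·3 − 30·4.7 = 0 → T = 246/(6·0.374607) = 109.448 ≈ 109.4 kN.
ΣF_x = 0: A_x − T·cos22° = 0 → A_x = 109.448 × 0.927184 = 101.5 kN.
ΣF_y = 0: A_y + T·sin22° − 35 − 30 = 0 → A_y = 65 − 109.448 × 0.374607 = 24.00 kN.

T = 109.4 kN, A_x = 101.5 kN, A_y = 24.00 kN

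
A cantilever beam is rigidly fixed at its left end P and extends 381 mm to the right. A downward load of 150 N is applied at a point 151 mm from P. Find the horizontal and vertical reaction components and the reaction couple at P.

P_x = 0, P_y = 150.0 N, M_P = 22650 N·mm

ΣF_x = 0: P_x = 0.
ΣF_y = 0: P_y − 150 = 0 → P_y = 150.0 N.
ΣM about P: M_P − 150·151 = 0 → M_P = 22650 N·mm.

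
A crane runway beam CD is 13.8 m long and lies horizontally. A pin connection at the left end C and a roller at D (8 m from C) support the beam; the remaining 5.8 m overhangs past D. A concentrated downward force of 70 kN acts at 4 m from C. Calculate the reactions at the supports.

C_x = 0, C_y = 35.00 kN, D_y = 35.00 kN

ΣM about C: D_y·8 − 70·4 = 0 → D_y = 280/8 = 35.00 kN.
ΣF_y = 0: C_y + 35 − 70 = 0 → C_y = 35.00 kN.
ΣF_x = 0: no horizontal applied forces, so C_x = 0.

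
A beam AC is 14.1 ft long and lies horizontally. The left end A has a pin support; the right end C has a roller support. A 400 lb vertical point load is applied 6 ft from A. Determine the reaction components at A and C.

ΣM about A: C_y·14.1 − 400·6 = 0 → C_y = 2400/14.1 = 170.213 ≈ 170.2 lb.
ΣF_y = 0: A_y + 170.213 − 400 = 0 → A_y = 229.8 lb.
ΣF_x = 0: no horizontal applied forces, so A_x = 0.

A_x = 0, A_y = 229.8 lb, C_y = 170.2 lb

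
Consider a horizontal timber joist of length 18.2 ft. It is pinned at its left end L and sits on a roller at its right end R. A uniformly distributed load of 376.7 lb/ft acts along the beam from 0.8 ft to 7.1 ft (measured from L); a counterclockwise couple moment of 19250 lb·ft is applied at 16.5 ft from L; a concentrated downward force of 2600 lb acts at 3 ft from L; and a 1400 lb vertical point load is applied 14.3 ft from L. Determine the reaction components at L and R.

L_x = 0, L_y = 5387 lb, R_y = 985.9 lb

Resultant of the distributed load: 376.7 × 6.3 = 2373.21 lb at 3.95 ft from L.
ΣM about L: R_y·18.2 − (376.7·6.3)·3.95 + 19250 − 2600·3 − 1400·14.3 = 0 → R_y = 17944.1795/18.2 = 985.944 ≈ 985.9 lb.
ΣF_y = 0: L_y + 985.944 − 376.7·6.3 − 2600 − 1400 = 0 → L_y = 5387 lb.
ΣF_x = 0: no horizontal applied forces, so L_x = 0.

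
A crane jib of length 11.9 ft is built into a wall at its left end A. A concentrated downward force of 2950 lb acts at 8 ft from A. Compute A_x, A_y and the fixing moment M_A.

ΣF_x = 0: A_x = 0.
ΣF_y = 0: A_y − 2950 = 0 → A_y = 2950 lb.
ΣM about A: M_A − 2950·8 = 0 → M_A = 23600 lb·ft.

A_x = 0, A_y = 2950 lb, M_A = 23600 lb·ft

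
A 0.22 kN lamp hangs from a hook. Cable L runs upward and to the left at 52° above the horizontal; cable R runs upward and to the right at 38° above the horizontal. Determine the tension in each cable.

T_L = 0.1734 kN, T_R = 0.1354 kN

ΣF_x = 0: −T_L·cos52° + T_R·cos38° = 0 → T_R = 0.781286·T_L.
ΣF_y = 0: T_L·sin52° + T_R·sin38° = 0.22.
Substitute: T_L·(0.788011 + 0.781286·0.615661) = 0.22 → T_L = 0.173362 ≈ 0.1734 kN.
Then T_R = 0.781286 × 0.173362 = 0.1354 kN.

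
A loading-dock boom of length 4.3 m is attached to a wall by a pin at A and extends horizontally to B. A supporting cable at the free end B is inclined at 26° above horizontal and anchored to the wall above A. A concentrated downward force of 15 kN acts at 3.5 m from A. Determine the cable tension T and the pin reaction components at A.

ΣM about A: T·sin26°·4.3 − 15·3.5 = 0 → T = 52.5/(4.3·0.438371) = 27.8515 ≈ 27.85 kN.
ΣF_x = 0: A_x − T·cos26° = 0 → A_x = 27.8515 × 0.898794 = 25.03 kN.
ΣF_y = 0: A_y + T·sin26° − 15 = 0 → A_y = 15 − 27.8515 × 0.438371 = 2.791 kN.

T = 27.85 kN, A_x = 25.03 kN, A_y = 2.791 kN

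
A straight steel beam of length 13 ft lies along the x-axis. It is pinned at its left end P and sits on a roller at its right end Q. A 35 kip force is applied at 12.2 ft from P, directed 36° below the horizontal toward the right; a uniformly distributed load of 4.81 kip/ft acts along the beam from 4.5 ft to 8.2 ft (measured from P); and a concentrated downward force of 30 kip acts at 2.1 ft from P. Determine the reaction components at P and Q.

Resultant of the distributed load: 4.81 × 3.7 = 17.797 kip at 6.35 ft from P.
ΣM about P: Q_y·13 − 35·sin36°·12.2 − (4.81·3.7)·6.35 − 30·2.1 = 0 → Q_y = 426.995/13 = 32.8458 ≈ 32.85 kip.
ΣF_y = 0: P_y + 32.8458 − 35·sin36° − 4.81·3.7 − 30 = 0 → P_y = 35.52 kip.
ΣF_x = 0: P_x + 35·cos36° = 0 → P_x = -28.32 kip.

P_x = -28.32 kip, P_y = 35.52 kip, Q_y = 32.85 kip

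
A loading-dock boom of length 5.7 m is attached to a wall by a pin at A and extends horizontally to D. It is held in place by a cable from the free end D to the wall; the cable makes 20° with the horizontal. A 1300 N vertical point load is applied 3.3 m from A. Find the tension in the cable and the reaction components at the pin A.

ΣM about A: T·sin20°·5.7 − 1300·3.3 = 0 → T = 4290/(5.7·0.34202) = 2200.55 ≈ 2201 N.
ΣF_x = 0: A_x − T·cos20° = 0 → A_x = 2200.55 × 0.939693 = 2068 N.
ΣF_y = 0: A_y + T·sin20° − 1300 = 0 → A_y = 1300 − 2200.55 × 0.34202 = 547.4 N.

T = 2201 N, A_x = 2068 N, A_y = 547.4 N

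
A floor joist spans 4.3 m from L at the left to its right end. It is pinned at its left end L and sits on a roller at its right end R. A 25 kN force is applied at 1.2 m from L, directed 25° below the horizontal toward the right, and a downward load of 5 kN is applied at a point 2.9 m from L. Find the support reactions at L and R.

L_x = -22.66 kN, L_y = 9.245 kN, R_y = 6.321 kN

Taking moments about L: R_y·4.3 − 25·sin25°·1.2 − 5·2.9 = 0 → R_y = 27.1785/4.3 = 6.32058 ≈ 6.321 kN.
ΣF_y = 0: L_y + 6.32058 − 25·sin25° − 5 = 0 → L_y = 9.245 kN.
ΣF_x = 0: L_x + 25·cos25° = 0 → L_x = -22.66 kN.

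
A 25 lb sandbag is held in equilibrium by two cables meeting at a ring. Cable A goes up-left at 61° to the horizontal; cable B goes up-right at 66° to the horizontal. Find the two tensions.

T_A = 12.73 lb, T_B = 15.18 lb

ΣF_x = 0: −T_A·cos61° + T_B·cos66° = 0 → T_B = 1.19195·T_A.
ΣF_y = 0: T_A·sin61° + T_B·sin66° = 25.
Substitute: T_A·(0.87462 + 1.19195·0.913545) = 25 → T_A = 12.7322 ≈ 12.73 lb.
Then T_B = 1.19195 × 12.7322 = 15.18 lb.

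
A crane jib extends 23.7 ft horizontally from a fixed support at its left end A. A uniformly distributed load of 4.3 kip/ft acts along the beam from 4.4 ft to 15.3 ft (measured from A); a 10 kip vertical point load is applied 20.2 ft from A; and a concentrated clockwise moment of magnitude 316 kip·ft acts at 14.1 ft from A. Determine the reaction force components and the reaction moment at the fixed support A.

A_x = 0, A_y = 56.87 kip, M_A = 979.7 kip·ft

Resultant of the distributed load: 4.3 × 10.9 = 46.87 kip at 9.85 ft from A.
ΣF_x = 0: A_x = 0.
ΣF_y = 0: A_y − 4.3·10.9 − 10 = 0 → A_y = 56.87 kip.
ΣM about A: M_A − (4.3·10.9)·9.85 − 10·20.2 − 316 = 0 → M_A = 979.7 kip·ft.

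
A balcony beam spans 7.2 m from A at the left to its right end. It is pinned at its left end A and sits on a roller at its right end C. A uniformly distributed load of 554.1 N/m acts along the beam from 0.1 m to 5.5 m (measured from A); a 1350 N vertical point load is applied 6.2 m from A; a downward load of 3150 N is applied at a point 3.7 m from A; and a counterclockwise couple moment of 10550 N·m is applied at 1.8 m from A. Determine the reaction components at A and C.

A_x = 0, A_y = 5013 N, C_y = 2480 N

Resultant of the distributed load: 554.1 × 5.4 = 2992.14 N at 2.8 m from A.
ΣM about A: C_y·7.2 − (554.1·5.4)·2.8 − 1350·6.2 − 3150·3.7 + 10550 = 0 → C_y = 17852.992/7.2 = 2479.58 ≈ 2480 N.
ΣF_y = 0: A_y + 2479.58 − 554.1·5.4 − 1350 − 3150 = 0 → A_y = 5013 N.
ΣF_x = 0: no horizontal applied forces, so A_x = 0.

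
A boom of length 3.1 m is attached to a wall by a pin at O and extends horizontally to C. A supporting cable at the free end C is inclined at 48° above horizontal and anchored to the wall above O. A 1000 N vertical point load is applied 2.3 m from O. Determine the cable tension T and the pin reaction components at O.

T = 998.4 N, O_x = 668.0 N, O_y = 258.1 N

ΣM about O: T·sin48°·3.1 − 1000·2.3 = 0 → T = 2300/(3.1·0.743145) = 998.372 ≈ 998.4 N.
ΣF_x = 0: O_x − T·cos48° = 0 → O_x = 998.372 × 0.669131 = 668.0 N.
ΣF_y = 0: O_y + T·sin48° − 1000 = 0 → O_y = 1000 − 998.372 × 0.743145 = 258.1 N.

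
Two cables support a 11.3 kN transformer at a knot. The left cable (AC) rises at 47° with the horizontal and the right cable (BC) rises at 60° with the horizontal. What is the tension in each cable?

ΣF_x = 0: −T_AC·cos47° + T_BC·cos60° = 0 → T_BC = 1.364·T_AC.
ΣF_y = 0: T_AC·sin47° + T_BC·sin60° = 11.3.
Substitute: T_AC·(0.731354 + 1.364·0.866025) = 11.3 → T_AC = 5.90815 ≈ 5.908 kN.
Then T_BC = 1.364 × 5.90815 = 8.059 kN.

T_AC = 5.908 kN, T_BC = 8.059 kN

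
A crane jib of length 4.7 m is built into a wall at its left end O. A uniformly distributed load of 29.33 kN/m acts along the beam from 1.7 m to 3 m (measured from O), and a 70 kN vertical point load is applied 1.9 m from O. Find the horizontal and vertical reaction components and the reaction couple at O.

Resultant of the distributed load: 29.33 × 1.3 = 38.129 kN at 2.35 m from O.
ΣF_x = 0: O_x = 0.
ΣF_y = 0: O_y − 29.33·1.3 − 70 = 0 → O_y = 108.1 kN.
ΣM about O: M_O − (29.33·1.3)·2.35 − 70·1.9 = 0 → M_O = 222.6 kN·m.

O_x = 0, O_y = 108.1 kN, M_O = 222.6 kN·m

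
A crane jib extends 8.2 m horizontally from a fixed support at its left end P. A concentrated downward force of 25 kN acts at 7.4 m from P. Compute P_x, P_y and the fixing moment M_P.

ΣF_x = 0: P_x = 0.
ΣF_y = 0: P_y − 25 = 0 → P_y = 25.00 kN.
ΣM about P: M_P − 25·7.4 = 0 → M_P = 185.0 kN·m.

P_x = 0, P_y = 25.00 kN, M_P = 185.0 kN·m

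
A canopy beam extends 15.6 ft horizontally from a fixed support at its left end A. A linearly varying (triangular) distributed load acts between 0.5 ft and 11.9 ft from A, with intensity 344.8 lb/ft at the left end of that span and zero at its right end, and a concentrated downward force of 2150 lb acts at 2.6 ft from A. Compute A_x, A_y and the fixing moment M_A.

Resultant of the triangular load: ½ × 344.8 × 11.4 = 1965.36 lb, acting at 4.3 ft from A (one-third of the span from the peak).
ΣF_x = 0: A_x = 0.
ΣF_y = 0: A_y − ½·344.8·11.4 − 2150 = 0 → A_y = 4115 lb.
ΣM about A: M_A − (½·344.8·11.4)·4.3 − 2150·2.6 = 0 → M_A = 14040 lb·ft.

A_x = 0, A_y = 4115 lb, M_A = 14040 lb·ft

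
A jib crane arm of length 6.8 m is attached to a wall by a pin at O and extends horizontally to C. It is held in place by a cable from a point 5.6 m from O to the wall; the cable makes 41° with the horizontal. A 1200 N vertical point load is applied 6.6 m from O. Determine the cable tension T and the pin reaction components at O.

ΣM about O: T·sin41°·5.6 − 1200·6.6 = 0 → T = 7920/(5.6·0.656059) = 2155.73 ≈ 2156 N.
ΣF_x = 0: O_x − T·cos41° = 0 → O_x = 2155.73 × 0.75471 = 1627 N.
ΣF_y = 0: O_y + T·sin41° − 1200 = 0 → O_y = 1200 − 2155.73 × 0.656059 = -214.3 N.

T = 2156 N, O_x = 1627 N, O_y = -214.3 N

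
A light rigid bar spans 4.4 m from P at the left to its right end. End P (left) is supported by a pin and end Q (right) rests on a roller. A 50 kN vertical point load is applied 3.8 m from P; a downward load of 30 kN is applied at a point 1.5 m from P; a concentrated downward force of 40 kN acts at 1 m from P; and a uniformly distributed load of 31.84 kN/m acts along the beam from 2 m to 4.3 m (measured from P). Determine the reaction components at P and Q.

P_x = 0, P_y = 78.30 kN, Q_y = 114.9 kN

Resultant of the distributed load: 31.84 × 2.3 = 73.232 kN at 3.15 m from P.
ΣM about P: Q_y·4.4 − 50·3.8 − 30·1.5 − 40·1 − (31.84·2.3)·3.15 = 0 → Q_y = 505.6808/4.4 = 114.927 ≈ 114.9 kN.
ΣF_y = 0: P_y + 114.927 − 50 − 30 − 40 − 31.84·2.3 = 0 → P_y = 78.30 kN.
ΣF_x = 0: no horizontal applied forces, so P_x = 0.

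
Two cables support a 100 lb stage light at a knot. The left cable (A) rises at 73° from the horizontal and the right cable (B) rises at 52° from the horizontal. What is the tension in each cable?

ΣF_x = 0: −T_A·cos73° + T_B·cos52° = 0 → T_B = 0.47489·T_A.
ΣF_y = 0: T_A·sin73° + T_B·sin52° = 100.
Substitute: T_A·(0.956305 + 0.47489·0.788011) = 100 → T_A = 75.1584 ≈ 75.16 lb.
Then T_B = 0.47489 × 75.1584 = 35.69 lb.

T_A = 75.16 lb, T_B = 35.69 lb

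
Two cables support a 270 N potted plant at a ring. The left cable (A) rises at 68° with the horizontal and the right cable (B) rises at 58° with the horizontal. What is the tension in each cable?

ΣF_x = 0: −T_A·cos68° + T_B·cos58° = 0 → T_B = 0.706913·T_A.
ΣF_y = 0: T_A·sin68° + T_B·sin58° = 270.
Substitute: T_A·(0.927184 + 0.706913·0.848048) = 270 → T_A = 176.854 ≈ 176.9 N.
Then T_B = 0.706913 × 176.854 = 125.0 N.

T_A = 176.9 N, T_B = 125.0 N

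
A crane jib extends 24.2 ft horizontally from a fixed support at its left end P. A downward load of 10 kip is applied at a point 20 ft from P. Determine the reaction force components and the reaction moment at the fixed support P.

ΣF_x = 0: P_x = 0.
ΣF_y = 0: P_y − 10 = 0 → P_y = 10.00 kip.
ΣM about P: M_P − 10·20 = 0 → M_P = 200.0 kip·ft.

P_x = 0, P_y = 10.00 kip, M_P = 200.0 kip·ft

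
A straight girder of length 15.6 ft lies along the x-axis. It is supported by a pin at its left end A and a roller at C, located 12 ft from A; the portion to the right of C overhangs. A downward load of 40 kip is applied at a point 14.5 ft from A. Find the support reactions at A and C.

ΣM about A: C_y·12 − 40·14.5 = 0 → C_y = 580/12 = 48.3333 ≈ 48.33 kip.
ΣF_y = 0: A_y + 48.3333 − 40 = 0 → A_y = -8.333 kip.
ΣF_x = 0: no horizontal applied forces, so A_x = 0.

A_x = 0, A_y = -8.333 kip, C_y = 48.33 kip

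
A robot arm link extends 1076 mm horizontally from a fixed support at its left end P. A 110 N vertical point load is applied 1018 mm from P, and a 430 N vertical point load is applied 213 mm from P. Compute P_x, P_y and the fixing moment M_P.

ΣF_x = 0: P_x = 0.
ΣF_y = 0: P_y − 110 − 430 = 0 → P_y = 540.0 N.
ΣM about P: M_P − 110·1018 − 430·213 = 0 → M_P = 203600 N·mm.

P_x = 0, P_y = 540.0 N, M_P = 203600 N·mm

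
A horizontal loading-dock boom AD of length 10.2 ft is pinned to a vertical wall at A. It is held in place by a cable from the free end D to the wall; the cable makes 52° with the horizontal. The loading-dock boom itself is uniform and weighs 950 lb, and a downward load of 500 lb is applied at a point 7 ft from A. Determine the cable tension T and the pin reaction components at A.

T = 1038 lb, A_x = 639.2 lb, A_y = 631.9 lb

ΣM about A: T·sin52°·10.2 − 950·5.1 − 500·7 = 0 → T = 8345/(10.2·0.788011) = 1038.23 ≈ 1038 lb.
ΣF_x = 0: A_x − T·cos52° = 0 → A_x = 1038.23 × 0.615661 = 639.2 lb.
ΣF_y = 0: A_y + T·sin52° − 950 − 500 = 0 → A_y = 1450 − 1038.23 × 0.788011 = 631.9 lb.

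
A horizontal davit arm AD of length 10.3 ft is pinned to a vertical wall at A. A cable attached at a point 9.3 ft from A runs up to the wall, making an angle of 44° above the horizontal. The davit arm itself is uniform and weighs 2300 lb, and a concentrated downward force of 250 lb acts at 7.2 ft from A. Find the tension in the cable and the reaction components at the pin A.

T = 2112 lb, A_x = 1519 lb, A_y = 1083 lb

ΣM about A: T·sin44°·9.3 − 2300·5.15 − 250·7.2 = 0 → T = 13645/(9.3·0.694658) = 2112.12 ≈ 2112 lb.
ΣF_x = 0: A_x − T·cos44° = 0 → A_x = 2112.12 × 0.71934 = 1519 lb.
ΣF_y = 0: A_y + T·sin44° − 2300 − 250 = 0 → A_y = 2550 − 2112.12 × 0.694658 = 1083 lb.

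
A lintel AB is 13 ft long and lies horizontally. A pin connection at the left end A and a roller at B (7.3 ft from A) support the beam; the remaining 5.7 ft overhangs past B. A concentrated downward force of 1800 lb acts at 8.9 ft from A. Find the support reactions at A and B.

ΣM about A: B_y·7.3 − 1800·8.9 = 0 → B_y = 16020/7.3 = 2194.52 ≈ 2195 lb.
ΣF_y = 0: A_y + 2194.52 − 1800 = 0 → A_y = -394.5 lb.
ΣF_x = 0: no horizontal applied forces, so A_x = 0.

A_x = 0, A_y = -394.5 lb, B_y = 2195 lb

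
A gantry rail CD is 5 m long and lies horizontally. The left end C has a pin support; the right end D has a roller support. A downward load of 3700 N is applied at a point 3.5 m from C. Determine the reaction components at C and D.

ΣM about C: D_y·5 − 3700·3.5 = 0 → D_y = 12950/5 = 2590 N.
ΣF_y = 0: C_y + 2590 − 3700 = 0 → C_y = 1110 N.
ΣF_x = 0: no horizontal applied forces, so C_x = 0.

C_x = 0, C_y = 1110 N, D_y = 2590 N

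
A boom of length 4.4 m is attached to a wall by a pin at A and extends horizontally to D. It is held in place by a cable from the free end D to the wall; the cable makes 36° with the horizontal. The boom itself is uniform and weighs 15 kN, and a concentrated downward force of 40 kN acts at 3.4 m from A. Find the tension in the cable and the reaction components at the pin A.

T = 65.35 kN, A_x = 52.87 kN, A_y = 16.59 kN

ΣM about A: T·sin36°·4.4 − 15·2.2 − 40·3.4 = 0 → T = 169/(4.4·0.587785) = 65.3455 ≈ 65.35 kN.
ΣF_x = 0: A_x − T·cos36° = 0 → A_x = 65.3455 × 0.809017 = 52.87 kN.
ΣF_y = 0: A_y + T·sin36° − 15 − 40 = 0 → A_y = 55 − 65.3455 × 0.587785 = 16.59 kN.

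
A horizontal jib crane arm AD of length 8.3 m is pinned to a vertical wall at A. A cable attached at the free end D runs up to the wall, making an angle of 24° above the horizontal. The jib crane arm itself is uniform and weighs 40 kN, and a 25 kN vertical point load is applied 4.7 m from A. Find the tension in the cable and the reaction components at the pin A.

ΣM about A: T·sin24°·8.3 − 40·4.15 − 25·4.7 = 0 → T = 283.5/(8.3·0.406737) = 83.9772 ≈ 83.98 kN.
ΣF_x = 0: A_x − T·cos24° = 0 → A_x = 83.9772 × 0.913545 = 76.72 kN.
ΣF_y = 0: A_y + T·sin24° − 40 − 25 = 0 → A_y = 65 − 83.9772 × 0.406737 = 30.84 kN.

T = 83.98 kN, A_x = 76.72 kN, A_y = 30.84 kN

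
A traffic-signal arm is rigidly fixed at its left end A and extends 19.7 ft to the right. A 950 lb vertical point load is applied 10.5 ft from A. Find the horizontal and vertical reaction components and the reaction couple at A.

ΣF_x = 0: A_x = 0.
ΣF_y = 0: A_y − 950 = 0 → A_y = 950.0 lb.
ΣM about A: M_A − 950·10.5 = 0 → M_A = 9975 lb·ft.

A_x = 0, A_y = 950.0 lb, M_A = 9975 lb·ft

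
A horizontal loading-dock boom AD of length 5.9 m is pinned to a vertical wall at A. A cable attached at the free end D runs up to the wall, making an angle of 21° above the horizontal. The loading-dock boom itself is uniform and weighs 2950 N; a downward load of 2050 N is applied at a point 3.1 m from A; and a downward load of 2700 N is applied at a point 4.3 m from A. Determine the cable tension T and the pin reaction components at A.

ΣM about A: T·sin21°·5.9 − 2950·2.95 − 2050·3.1 − 2700·4.3 = 0 → T = 26667.5/(5.9·0.358368) = 12612.5 ≈ 12610 N.
ΣF_x = 0: A_x − T·cos21° = 0 → A_x = 12612.5 × 0.93358 = 11770 N.
ΣF_y = 0: A_y + T·sin21° − 2950 − 2050 − 2700 = 0 → A_y = 7700 − 12612.5 × 0.358368 = 3180 N.

T = 12610 N, A_x = 11770 N, A_y = 3180 N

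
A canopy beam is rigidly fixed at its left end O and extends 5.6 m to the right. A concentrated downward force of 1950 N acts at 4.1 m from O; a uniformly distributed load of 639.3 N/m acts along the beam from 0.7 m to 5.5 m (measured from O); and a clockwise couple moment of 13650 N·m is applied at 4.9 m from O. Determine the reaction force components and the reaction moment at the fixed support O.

O_x = 0, O_y = 5019 N, M_O = 31160 N·m

Resultant of the distributed load: 639.3 × 4.8 = 3068.64 N at 3.1 m from O.
ΣF_x = 0: O_x = 0.
ΣF_y = 0: O_y − 1950 − 639.3·4.8 = 0 → O_y = 5019 N.
ΣM about O: M_O − 1950·4.1 − (639.3·4.8)·3.1 − 13650 = 0 → M_O = 31160 N·m.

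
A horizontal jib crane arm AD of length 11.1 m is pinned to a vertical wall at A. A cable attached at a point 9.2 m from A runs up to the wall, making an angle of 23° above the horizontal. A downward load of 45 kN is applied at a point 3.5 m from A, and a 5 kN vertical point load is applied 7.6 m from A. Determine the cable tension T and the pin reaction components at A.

T = 54.39 kN, A_x = 50.06 kN, A_y = 28.75 kN

ΣM about A: T·sin23°·9.2 − 45·3.5 − 5·7.6 = 0 → T = 195.5/(9.2·0.390731) = 54.3852 ≈ 54.39 kN.
ΣF_x = 0: A_x − T·cos23° = 0 → A_x = 54.3852 × 0.920505 = 50.06 kN.
ΣF_y = 0: A_y + T·sin23° − 45 − 5 = 0 → A_y = 50 − 54.3852 × 0.390731 = 28.75 kN.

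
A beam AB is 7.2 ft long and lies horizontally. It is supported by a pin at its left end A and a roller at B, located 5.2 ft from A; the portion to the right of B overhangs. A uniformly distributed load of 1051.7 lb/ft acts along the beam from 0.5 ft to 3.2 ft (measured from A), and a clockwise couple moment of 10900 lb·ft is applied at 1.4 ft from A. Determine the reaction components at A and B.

A_x = 0, A_y = -266.8 lb, B_y = 3106 lb

Resultant of the distributed load: 1051.7 × 2.7 = 2839.59 lb at 1.85 ft from A.
Moments about A: B_y·5.2 − (1051.7·2.7)·1.85 − 10900 = 0 → B_y = 16153.2415/5.2 = 3106.39 ≈ 3106 lb.
ΣF_y = 0: A_y + 3106.39 − 1051.7·2.7 = 0 → A_y = -266.8 lb.
ΣF_x = 0: no horizontal applied forces, so A_x = 0.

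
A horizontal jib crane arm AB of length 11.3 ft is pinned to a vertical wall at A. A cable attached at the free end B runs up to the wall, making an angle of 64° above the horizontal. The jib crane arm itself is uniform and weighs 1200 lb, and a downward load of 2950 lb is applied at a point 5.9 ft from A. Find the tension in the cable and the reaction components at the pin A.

T = 2381 lb, A_x = 1044 lb, A_y = 2010 lb

ΣM about A: T·sin64°·11.3 − 1200·5.65 − 2950·5.9 = 0 → T = 24185/(11.3·0.898794) = 2381.26 ≈ 2381 lb.
ΣF_x = 0: A_x − T·cos64° = 0 → A_x = 2381.26 × 0.438371 = 1044 lb.
ΣF_y = 0: A_y + T·sin64° − 1200 − 2950 = 0 → A_y = 4150 − 2381.26 × 0.898794 = 2010 lb.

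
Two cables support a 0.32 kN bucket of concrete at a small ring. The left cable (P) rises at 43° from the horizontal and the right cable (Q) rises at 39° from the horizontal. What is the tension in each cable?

ΣF_x = 0: −T_P·cos43° + T_Q·cos39° = 0 → T_Q = 0.941076·T_P.
ΣF_y = 0: T_P·sin43° + T_Q·sin39° = 0.32.
Substitute: T_P·(0.681998 + 0.941076·0.62932) = 0.32 → T_P = 0.251131 ≈ 0.2511 kN.
Then T_Q = 0.941076 × 0.251131 = 0.2363 kN.

T_P = 0.2511 kN, T_Q = 0.2363 kN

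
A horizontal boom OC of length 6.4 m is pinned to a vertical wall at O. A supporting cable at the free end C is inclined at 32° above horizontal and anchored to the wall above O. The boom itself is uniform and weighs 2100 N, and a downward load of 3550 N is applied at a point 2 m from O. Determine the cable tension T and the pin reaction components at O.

T = 4075 N, O_x = 3456 N, O_y = 3491 N

ΣM about O: T·sin32°·6.4 − 2100·3.2 − 3550·2 = 0 → T = 13820/(6.4·0.529919) = 4074.92 ≈ 4075 N.
ΣF_x = 0: O_x − T·cos32° = 0 → O_x = 4074.92 × 0.848048 = 3456 N.
ΣF_y = 0: O_y + T·sin32° − 2100 − 3550 = 0 → O_y = 5650 − 4074.92 × 0.529919 = 3491 N.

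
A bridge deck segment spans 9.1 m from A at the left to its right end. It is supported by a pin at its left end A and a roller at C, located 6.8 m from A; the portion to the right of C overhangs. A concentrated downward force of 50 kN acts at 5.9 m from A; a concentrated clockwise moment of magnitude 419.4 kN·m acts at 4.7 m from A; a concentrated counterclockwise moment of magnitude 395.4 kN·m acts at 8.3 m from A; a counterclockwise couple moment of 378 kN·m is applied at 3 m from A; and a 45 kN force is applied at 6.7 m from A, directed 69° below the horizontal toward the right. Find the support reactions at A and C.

A_x = -16.13 kN, A_y = 59.29 kN, C_y = 32.72 kN

ΣM about A: C_y·6.8 − 50·5.9 − 419.4 + 395.4 + 378 − 45·sin69°·6.7 = 0 → C_y = 222.474/6.8 = 32.7168 ≈ 32.72 kN.
ΣF_y = 0: A_y + 32.7168 − 50 − 45·sin69° = 0 → A_y = 59.29 kN.
ΣF_x = 0: A_x + 45·cos69° = 0 → A_x = -16.13 kN.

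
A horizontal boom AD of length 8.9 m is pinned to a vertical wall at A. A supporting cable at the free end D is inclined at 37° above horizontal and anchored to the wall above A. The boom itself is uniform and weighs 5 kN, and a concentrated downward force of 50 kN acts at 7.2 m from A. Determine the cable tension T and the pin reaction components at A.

T = 71.37 kN, A_x = 57.00 kN, A_y = 12.05 kN

ΣM about A: T·sin37°·8.9 − 5·4.45 − 50·7.2 = 0 → T = 382.25/(8.9·0.601815) = 71.3665 ≈ 71.37 kN.
ΣF_x = 0: A_x − T·cos37° = 0 → A_x = 71.3665 × 0.798636 = 57.00 kN.
ΣF_y = 0: A_y + T·sin37° − 5 − 50 = 0 → A_y = 55 − 71.3665 × 0.601815 = 12.05 kN.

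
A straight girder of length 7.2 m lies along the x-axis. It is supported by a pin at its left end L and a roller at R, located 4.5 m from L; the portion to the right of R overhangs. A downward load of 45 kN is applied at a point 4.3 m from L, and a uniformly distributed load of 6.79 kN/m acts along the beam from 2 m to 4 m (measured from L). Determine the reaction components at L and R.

L_x = 0, L_y = 6.527 kN, R_y = 52.05 kN

Resultant of the distributed load: 6.79 × 2 = 13.58 kN at 3 m from L.
Moments about L: R_y·4.5 − 45·4.3 − (6.79·2)·3 = 0 → R_y = 234.24/4.5 = 52.0533 ≈ 52.05 kN.
ΣF_y = 0: L_y + 52.0533 − 45 − 6.79·2 = 0 → L_y = 6.527 kN.
ΣF_x = 0: no horizontal applied forces, so L_x = 0.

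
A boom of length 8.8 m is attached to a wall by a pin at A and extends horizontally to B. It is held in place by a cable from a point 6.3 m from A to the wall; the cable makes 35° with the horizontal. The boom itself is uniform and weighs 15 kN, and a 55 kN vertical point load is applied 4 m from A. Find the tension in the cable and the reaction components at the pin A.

T = 79.15 kN, A_x = 64.83 kN, A_y = 24.60 kN

ΣM about A: T·sin35°·6.3 − 15·4.4 − 55·4 = 0 → T = 286/(6.3·0.573576) = 79.147 ≈ 79.15 kN.
ΣF_x = 0: A_x − T·cos35° = 0 → A_x = 79.147 × 0.819152 = 64.83 kN.
ΣF_y = 0: A_y + T·sin35° − 15 − 55 = 0 → A_y = 70 − 79.147 × 0.573576 = 24.60 kN.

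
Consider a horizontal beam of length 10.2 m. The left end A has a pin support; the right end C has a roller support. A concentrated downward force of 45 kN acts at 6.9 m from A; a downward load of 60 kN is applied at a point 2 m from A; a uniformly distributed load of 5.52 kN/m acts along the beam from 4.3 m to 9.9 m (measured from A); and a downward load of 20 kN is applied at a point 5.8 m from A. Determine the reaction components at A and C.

A_x = 0, A_y = 80.82 kN, C_y = 75.10 kN

Resultant of the distributed load: 5.52 × 5.6 = 30.912 kN at 7.1 m from A.
ΣM about A: C_y·10.2 − 45·6.9 − 60·2 − (5.52·5.6)·7.1 − 20·5.8 = 0 → C_y = 765.9752/10.2 = 75.0956 ≈ 75.10 kN.
ΣF_y = 0: A_y + 75.0956 − 45 − 60 − 5.52·5.6 − 20 = 0 → A_y = 80.82 kN.
ΣF_x = 0: no horizontal applied forces, so A_x = 0.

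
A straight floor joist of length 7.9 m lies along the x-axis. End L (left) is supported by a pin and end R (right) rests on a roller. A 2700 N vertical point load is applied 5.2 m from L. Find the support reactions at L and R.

Moments about L: R_y·7.9 − 2700·5.2 = 0 → R_y = 14040/7.9 = 1777.22 ≈ 1777 N.
ΣF_y = 0: L_y + 1777.22 − 2700 = 0 → L_y = 922.8 N.
ΣF_x = 0: no horizontal applied forces, so L_x = 0.

L_x = 0, L_y = 922.8 N, R_y = 1777 N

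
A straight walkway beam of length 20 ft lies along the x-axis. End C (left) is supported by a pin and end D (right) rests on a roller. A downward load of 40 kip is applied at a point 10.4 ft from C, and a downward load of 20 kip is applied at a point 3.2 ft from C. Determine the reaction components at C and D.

Taking moments about C: D_y·20 − 40·10.4 − 20·3.2 = 0 → D_y = 480/20 = 24.00 kip.
ΣF_y = 0: C_y + 24 − 40 − 20 = 0 → C_y = 36.00 kip.
ΣF_x = 0: no horizontal applied forces, so C_x = 0.

C_x = 0, C_y = 36.00 kip, D_y = 24.00 kip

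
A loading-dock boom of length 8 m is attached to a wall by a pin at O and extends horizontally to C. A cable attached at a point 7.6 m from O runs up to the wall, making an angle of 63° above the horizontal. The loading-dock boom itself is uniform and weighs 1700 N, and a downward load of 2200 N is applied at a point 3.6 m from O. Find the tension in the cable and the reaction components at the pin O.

ΣM about O: T·sin63°·7.6 − 1700·4 − 2200·3.6 = 0 → T = 14720/(7.6·0.891007) = 2173.77 ≈ 2174 N.
ΣF_x = 0: O_x − T·cos63° = 0 → O_x = 2173.77 × 0.45399 = 986.9 N.
ΣF_y = 0: O_y + T·sin63° − 1700 − 2200 = 0 → O_y = 3900 − 2173.77 × 0.891007 = 1963 N.

T = 2174 N, O_x = 986.9 N, O_y = 1963 N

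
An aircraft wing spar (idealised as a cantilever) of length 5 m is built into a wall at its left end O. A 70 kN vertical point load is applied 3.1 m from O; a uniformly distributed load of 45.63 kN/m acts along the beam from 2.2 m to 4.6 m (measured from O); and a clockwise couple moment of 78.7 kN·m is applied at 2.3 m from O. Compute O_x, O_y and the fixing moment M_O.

Resultant of the distributed load: 45.63 × 2.4 = 109.512 kN at 3.4 m from O.
ΣF_x = 0: O_x = 0.
ΣF_y = 0: O_y − 70 − 45.63·2.4 = 0 → O_y = 179.5 kN.
ΣM about O: M_O − 70·3.1 − (45.63·2.4)·3.4 − 78.7 = 0 → M_O = 668.0 kN·m.

O_x = 0, O_y = 179.5 kN, M_O = 668.0 kN·m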